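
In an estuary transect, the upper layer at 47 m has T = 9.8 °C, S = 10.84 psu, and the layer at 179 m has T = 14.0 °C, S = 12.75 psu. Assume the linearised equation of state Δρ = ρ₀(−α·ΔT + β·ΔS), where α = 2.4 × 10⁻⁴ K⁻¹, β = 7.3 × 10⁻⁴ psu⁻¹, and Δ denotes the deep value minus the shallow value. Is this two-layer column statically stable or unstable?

stable

ΔT = 14.0 − 9.8 = +4.2 K and ΔS = 12.75 − 10.84 = +1.91 psu (deep − shallow).
−αΔT = -1.008 × 10⁻³; βΔS = 1.3943 × 10⁻³; sum Δρ/ρ₀ = 3.863 × 10⁻⁴.
Δρ/ρ₀ > 0, so Δρ > 0: deeper water is denser → statically stable.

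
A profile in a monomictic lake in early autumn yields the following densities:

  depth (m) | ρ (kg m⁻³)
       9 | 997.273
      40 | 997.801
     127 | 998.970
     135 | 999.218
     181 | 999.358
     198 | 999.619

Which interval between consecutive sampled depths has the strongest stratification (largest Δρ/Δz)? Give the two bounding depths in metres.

127–135 m

Compute the density gradient over each adjacent pair:
  9–40 m: Δρ/Δz = 0.528/31 = 0.017 kg m⁻⁴
  40–127 m: Δρ/Δz = 1.169/87 = 0.013 kg m⁻⁴
  127–135 m: Δρ/Δz = 0.248/8 = 0.031 kg m⁻⁴
  135–181 m: Δρ/Δz = 0.140/46 = 3.0 × 10⁻³ kg m⁻⁴
  181–198 m: Δρ/Δz = 0.261/17 = 0.015 kg m⁻⁴
The largest gradient is in the 127–135 m interval — the pycnocline.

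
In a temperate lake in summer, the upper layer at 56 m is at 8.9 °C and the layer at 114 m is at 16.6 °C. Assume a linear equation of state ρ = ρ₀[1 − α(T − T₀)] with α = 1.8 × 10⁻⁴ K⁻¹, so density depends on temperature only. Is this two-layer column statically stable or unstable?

ΔT = 16.6 − 8.9 = +7.7 K, so Δρ/ρ₀ = −αΔT = -1.386 × 10⁻³.
Δρ/ρ₀ < 0, so Δρ < 0: deeper water is lighter → statically unstable; the column would overturn.

unstable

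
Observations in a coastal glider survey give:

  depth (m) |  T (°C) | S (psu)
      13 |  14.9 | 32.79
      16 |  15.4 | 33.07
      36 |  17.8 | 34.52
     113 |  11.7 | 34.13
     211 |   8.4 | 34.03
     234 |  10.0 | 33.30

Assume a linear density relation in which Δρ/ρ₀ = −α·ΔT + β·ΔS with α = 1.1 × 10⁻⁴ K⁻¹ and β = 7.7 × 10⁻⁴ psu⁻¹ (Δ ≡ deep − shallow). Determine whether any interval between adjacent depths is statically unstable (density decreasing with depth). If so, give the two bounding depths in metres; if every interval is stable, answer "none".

211–234 m

Evaluate Δρ/ρ₀ = −αΔT + βΔS across each adjacent pair:
  13–16 m: −αΔT+βΔS = −(1.1 × 10⁻⁴)(+0.5)+(7.7 × 10⁻⁴)(+0.28) = 1.6 × 10⁻⁴ → stable
  16–36 m: −αΔT+βΔS = −(1.1 × 10⁻⁴)(+2.4)+(7.7 × 10⁻⁴)(+1.45) = 8.5 × 10⁻⁴ → stable
  36–113 m: −αΔT+βΔS = −(1.1 × 10⁻⁴)(-6.1)+(7.7 × 10⁻⁴)(-0.39) = 3.7 × 10⁻⁴ → stable
  113–211 m: −αΔT+βΔS = −(1.1 × 10⁻⁴)(-3.3)+(7.7 × 10⁻⁴)(-0.10) = 2.9 × 10⁻⁴ → stable
  211–234 m: −αΔT+βΔS = −(1.1 × 10⁻⁴)(+1.6)+(7.7 × 10⁻⁴)(-0.73) = -7.4 × 10⁻⁴ → UNSTABLE
The 211–234 m interval has Δρ < 0: lighter water underlies denser water.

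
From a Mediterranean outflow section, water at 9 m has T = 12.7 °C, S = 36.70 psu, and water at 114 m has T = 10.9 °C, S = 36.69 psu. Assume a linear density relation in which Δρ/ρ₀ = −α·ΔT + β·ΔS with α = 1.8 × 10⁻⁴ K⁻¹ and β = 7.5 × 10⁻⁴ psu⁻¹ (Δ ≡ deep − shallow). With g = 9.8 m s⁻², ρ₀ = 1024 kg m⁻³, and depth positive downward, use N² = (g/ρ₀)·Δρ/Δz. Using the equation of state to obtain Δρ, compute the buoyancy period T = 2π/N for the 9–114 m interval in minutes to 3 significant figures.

ΔT = -1.8 K, ΔS = -0.01 psu (deep − shallow).
Δρ/ρ₀ = −αΔT + βΔS = 3.24 × 10⁻⁴ − 7.50 × 10⁻⁶ = 3.165 × 10⁻⁴, so Δρ ≈ 0.3241 kg m⁻³.
N² = (g/ρ₀)·Δρ/Δz = g·(Δρ/ρ₀)/Δz = 9.8 × 3.165 × 10⁻⁴ / 105 = 2.9540 × 10⁻⁵ s⁻².
N = √(2.9540 × 10⁻⁵) = 5.4351 × 10⁻³ rad s⁻¹ → T = 2π/N = 1.1560 × 10³ s = 19.267 min ≈ 19.3 min.

19.3 min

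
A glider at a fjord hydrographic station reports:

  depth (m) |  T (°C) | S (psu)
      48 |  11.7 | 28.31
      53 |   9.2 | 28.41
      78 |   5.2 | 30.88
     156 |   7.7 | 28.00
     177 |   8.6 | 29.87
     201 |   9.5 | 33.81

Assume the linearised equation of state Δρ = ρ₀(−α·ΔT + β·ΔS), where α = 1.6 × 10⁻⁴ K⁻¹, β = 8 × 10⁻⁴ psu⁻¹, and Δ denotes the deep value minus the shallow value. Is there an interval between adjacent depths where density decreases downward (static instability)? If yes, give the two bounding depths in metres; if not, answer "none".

78–156 m

Evaluate Δρ/ρ₀ = −αΔT + βΔS across each adjacent pair:
  48–53 m: −αΔT+βΔS = −(1.6 × 10⁻⁴)(-2.5)+(8 × 10⁻⁴)(+0.10) = 4.8 × 10⁻⁴ → stable
  53–78 m: −αΔT+βΔS = −(1.6 × 10⁻⁴)(-4.0)+(8 × 10⁻⁴)(+2.47) = 2.6 × 10⁻³ → stable
  78–156 m: −αΔT+βΔS = −(1.6 × 10⁻⁴)(+2.5)+(8 × 10⁻⁴)(-2.88) = -2.7 × 10⁻³ → UNSTABLE
  156–177 m: −αΔT+βΔS = −(1.6 × 10⁻⁴)(+0.9)+(8 × 10⁻⁴)(+1.87) = 1.4 × 10⁻³ → stable
  177–201 m: −αΔT+βΔS = −(1.6 × 10⁻⁴)(+0.9)+(8 × 10⁻⁴)(+3.94) = 3.0 × 10⁻³ → stable
The 78–156 m interval has Δρ < 0: lighter water underlies denser water.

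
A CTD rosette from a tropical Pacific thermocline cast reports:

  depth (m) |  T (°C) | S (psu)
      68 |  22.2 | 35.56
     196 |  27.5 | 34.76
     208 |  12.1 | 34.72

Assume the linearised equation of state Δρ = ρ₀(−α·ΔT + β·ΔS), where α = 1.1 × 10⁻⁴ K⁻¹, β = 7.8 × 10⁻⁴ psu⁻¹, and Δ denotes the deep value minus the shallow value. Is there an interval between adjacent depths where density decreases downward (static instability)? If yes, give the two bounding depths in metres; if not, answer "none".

Evaluate Δρ/ρ₀ = −αΔT + βΔS across each adjacent pair:
  68–196 m: −αΔT+βΔS = −(1.1 × 10⁻⁴)(+5.3)+(7.8 × 10⁻⁴)(-0.80) = -1.2 × 10⁻³ → UNSTABLE
  196–208 m: −αΔT+βΔS = −(1.1 × 10⁻⁴)(-15.4)+(7.8 × 10⁻⁴)(-0.04) = 1.7 × 10⁻³ → stable
The 68–196 m interval has Δρ < 0: lighter water underlies denser water.

68–196 m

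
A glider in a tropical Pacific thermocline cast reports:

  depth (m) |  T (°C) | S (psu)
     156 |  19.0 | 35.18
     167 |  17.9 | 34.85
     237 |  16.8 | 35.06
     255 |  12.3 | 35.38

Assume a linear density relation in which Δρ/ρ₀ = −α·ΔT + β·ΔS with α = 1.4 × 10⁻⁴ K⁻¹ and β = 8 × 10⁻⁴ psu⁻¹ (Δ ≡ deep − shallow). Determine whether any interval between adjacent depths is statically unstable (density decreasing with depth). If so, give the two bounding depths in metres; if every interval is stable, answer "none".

Evaluate Δρ/ρ₀ = −αΔT + βΔS across each adjacent pair:
  156–167 m: −αΔT+βΔS = −(1.4 × 10⁻⁴)(-1.1)+(8 × 10⁻⁴)(-0.33) = -1.1 × 10⁻⁴ → UNSTABLE
  167–237 m: −αΔT+βΔS = −(1.4 × 10⁻⁴)(-1.1)+(8 × 10⁻⁴)(+0.21) = 3.2 × 10⁻⁴ → stable
  237–255 m: −αΔT+βΔS = −(1.4 × 10⁻⁴)(-4.5)+(8 × 10⁻⁴)(+0.32) = 8.9 × 10⁻⁴ → stable
The 156–167 m interval has Δρ < 0: lighter water underlies denser water.

156–167 m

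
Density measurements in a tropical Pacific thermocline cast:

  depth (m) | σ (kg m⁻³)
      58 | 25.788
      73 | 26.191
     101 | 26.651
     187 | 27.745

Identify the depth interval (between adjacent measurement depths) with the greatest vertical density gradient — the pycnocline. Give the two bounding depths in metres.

58–73 m

Compute the density gradient over each adjacent pair:
  58–73 m: Δρ/Δz = 0.403/15 = 0.027 kg m⁻⁴
  73–101 m: Δρ/Δz = 0.460/28 = 0.016 kg m⁻⁴
  101–187 m: Δρ/Δz = 1.094/86 = 0.013 kg m⁻⁴
The largest gradient is in the 58–73 m interval — the pycnocline.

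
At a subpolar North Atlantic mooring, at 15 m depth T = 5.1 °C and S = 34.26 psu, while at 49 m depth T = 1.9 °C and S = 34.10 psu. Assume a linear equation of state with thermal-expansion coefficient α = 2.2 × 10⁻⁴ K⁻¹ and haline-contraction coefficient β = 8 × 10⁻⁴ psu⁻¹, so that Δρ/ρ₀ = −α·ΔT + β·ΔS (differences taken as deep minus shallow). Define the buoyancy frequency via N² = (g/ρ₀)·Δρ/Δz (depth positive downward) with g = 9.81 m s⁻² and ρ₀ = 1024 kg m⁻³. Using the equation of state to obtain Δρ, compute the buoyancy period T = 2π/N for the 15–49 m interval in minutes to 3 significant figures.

ΔT = -3.2 K, ΔS = -0.16 psu (deep − shallow).
Δρ/ρ₀ = −αΔT + βΔS = 7.04 × 10⁻⁴ − 1.28 × 10⁻⁴ = 5.76 × 10⁻⁴, so Δρ ≈ 0.5898 kg m⁻³.
N² = (g/ρ₀)·Δρ/Δz = g·(Δρ/ρ₀)/Δz = 9.81 × 5.76 × 10⁻⁴ / 34 = 1.6619 × 10⁻⁴ s⁻².
N = √(1.6619 × 10⁻⁴) = 0.012891 rad s⁻¹ → T = 2π/N = 487.41 s = 8.1235 min ≈ 8.12 min.

8.12 min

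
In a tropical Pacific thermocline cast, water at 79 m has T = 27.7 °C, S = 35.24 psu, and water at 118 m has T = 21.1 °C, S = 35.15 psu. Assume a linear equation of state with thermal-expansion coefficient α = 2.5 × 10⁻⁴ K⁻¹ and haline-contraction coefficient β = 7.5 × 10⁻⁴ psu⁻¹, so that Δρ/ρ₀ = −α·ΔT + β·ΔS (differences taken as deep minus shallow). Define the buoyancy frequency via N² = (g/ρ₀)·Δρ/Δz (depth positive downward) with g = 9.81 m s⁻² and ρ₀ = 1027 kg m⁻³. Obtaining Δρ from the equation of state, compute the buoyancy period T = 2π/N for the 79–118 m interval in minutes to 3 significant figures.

ΔT = -6.6 K, ΔS = -0.09 psu (deep − shallow).
Δρ/ρ₀ = −αΔT + βΔS = 1.65 × 10⁻³ − 6.75 × 10⁻⁵ = 1.5825 × 10⁻³, so Δρ ≈ 1.625 kg m⁻³.
N² = (g/ρ₀)·Δρ/Δz = g·(Δρ/ρ₀)/Δz = 9.81 × 1.5825 × 10⁻³ / 39 = 3.9806 × 10⁻⁴ s⁻².
N = √(3.9806 × 10⁻⁴) = 0.019951 rad s⁻¹ → T = 2π/N = 314.93 s = 5.2488 min ≈ 5.25 min.

5.25 min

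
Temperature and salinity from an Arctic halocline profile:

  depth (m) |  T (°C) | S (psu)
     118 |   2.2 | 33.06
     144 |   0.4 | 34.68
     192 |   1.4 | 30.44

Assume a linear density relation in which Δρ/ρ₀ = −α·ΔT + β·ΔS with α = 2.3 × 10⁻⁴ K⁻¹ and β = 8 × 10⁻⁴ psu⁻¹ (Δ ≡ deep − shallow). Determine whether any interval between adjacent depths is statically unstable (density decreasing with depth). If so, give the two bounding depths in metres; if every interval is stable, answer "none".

Evaluate Δρ/ρ₀ = −αΔT + βΔS across each adjacent pair:
  118–144 m: −αΔT+βΔS = −(2.3 × 10⁻⁴)(-1.8)+(8 × 10⁻⁴)(+1.62) = 1.7 × 10⁻³ → stable
  144–192 m: −αΔT+βΔS = −(2.3 × 10⁻⁴)(+1.0)+(8 × 10⁻⁴)(-4.24) = -3.6 × 10⁻³ → UNSTABLE
The 144–192 m interval has Δρ < 0: lighter water underlies denser water.

144–192 m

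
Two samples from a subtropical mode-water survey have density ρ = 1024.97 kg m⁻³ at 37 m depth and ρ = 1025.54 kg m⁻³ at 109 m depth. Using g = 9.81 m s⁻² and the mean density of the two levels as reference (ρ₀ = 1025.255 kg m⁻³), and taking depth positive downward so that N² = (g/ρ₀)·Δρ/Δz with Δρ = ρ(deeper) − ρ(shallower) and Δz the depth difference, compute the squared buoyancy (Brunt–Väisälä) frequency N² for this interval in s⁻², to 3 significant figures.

7.57 × 10⁻⁵ s⁻²

Δρ = 1025.54 − 1024.97 = 0.57 kg m⁻³ over Δz = 109 − 37 = 72 m.
N² = (9.81/1025.255) × (0.57/72) = 7.5749 × 10⁻⁵ s⁻² ≈ 7.57 × 10⁻⁵ s⁻².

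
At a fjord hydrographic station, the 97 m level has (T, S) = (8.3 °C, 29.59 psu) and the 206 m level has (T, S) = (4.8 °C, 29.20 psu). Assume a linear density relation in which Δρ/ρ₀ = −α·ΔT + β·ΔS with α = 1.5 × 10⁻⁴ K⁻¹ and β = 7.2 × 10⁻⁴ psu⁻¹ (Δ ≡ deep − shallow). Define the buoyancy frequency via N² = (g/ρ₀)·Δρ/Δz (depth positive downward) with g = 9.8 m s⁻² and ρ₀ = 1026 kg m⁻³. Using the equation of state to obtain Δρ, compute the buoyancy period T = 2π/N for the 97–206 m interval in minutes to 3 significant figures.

22.3 min

ΔT = -3.5 K, ΔS = -0.39 psu (deep − shallow).
Δρ/ρ₀ = −αΔT + βΔS = 5.25 × 10⁻⁴ − 2.808 × 10⁻⁴ = 2.442 × 10⁻⁴, so Δρ ≈ 0.2505 kg m⁻³.
N² = (g/ρ₀)·Δρ/Δz = g·(Δρ/ρ₀)/Δz = 9.8 × 2.442 × 10⁻⁴ / 109 = 2.1956 × 10⁻⁵ s⁻².
N = √(2.1956 × 10⁻⁵) = 4.6857 × 10⁻³ rad s⁻¹ → T = 2π/N = 1.3409 × 10³ s = 22.348 min ≈ 22.3 min.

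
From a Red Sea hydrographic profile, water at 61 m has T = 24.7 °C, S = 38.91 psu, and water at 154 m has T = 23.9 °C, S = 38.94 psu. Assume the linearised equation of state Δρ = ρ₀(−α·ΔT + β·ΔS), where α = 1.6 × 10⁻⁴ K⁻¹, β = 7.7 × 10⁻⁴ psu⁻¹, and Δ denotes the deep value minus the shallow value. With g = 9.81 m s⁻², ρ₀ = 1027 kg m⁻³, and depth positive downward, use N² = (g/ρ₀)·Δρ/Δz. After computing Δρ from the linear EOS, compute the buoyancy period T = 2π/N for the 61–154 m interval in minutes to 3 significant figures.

ΔT = -0.8 K, ΔS = +0.03 psu (deep − shallow).
Δρ/ρ₀ = −αΔT + βΔS = 1.28 × 10⁻⁴ + 2.31 × 10⁻⁵ = 1.511 × 10⁻⁴, so Δρ ≈ 0.1552 kg m⁻³.
N² = (g/ρ₀)·Δρ/Δz = g·(Δρ/ρ₀)/Δz = 9.81 × 1.511 × 10⁻⁴ / 93 = 1.5939 × 10⁻⁵ s⁻².
N = √(1.5939 × 10⁻⁵) = 3.9924 × 10⁻³ rad s⁻¹ → T = 2π/N = 1.5738 × 10³ s = 26.230 min ≈ 26.2 min.

26.2 min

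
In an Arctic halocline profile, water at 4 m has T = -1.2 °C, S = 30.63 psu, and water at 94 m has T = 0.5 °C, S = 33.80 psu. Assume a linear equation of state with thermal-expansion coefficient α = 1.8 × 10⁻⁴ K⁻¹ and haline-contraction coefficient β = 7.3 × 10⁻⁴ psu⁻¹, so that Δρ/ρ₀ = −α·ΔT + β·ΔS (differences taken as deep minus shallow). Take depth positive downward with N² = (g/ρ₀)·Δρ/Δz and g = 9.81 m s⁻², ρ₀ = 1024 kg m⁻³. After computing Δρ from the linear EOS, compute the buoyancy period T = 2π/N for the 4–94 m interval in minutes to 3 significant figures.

7.08 min

ΔT = +1.7 K, ΔS = +3.17 psu (deep − shallow).
Δρ/ρ₀ = −αΔT + βΔS = -3.06 × 10⁻⁴ + 2.3141 × 10⁻³ = 2.0081 × 10⁻³, so Δρ ≈ 2.056 kg m⁻³.
N² = (g/ρ₀)·Δρ/Δz = g·(Δρ/ρ₀)/Δz = 9.81 × 2.0081 × 10⁻³ / 90 = 2.1888 × 10⁻⁴ s⁻².
N = √(2.1888 × 10⁻⁴) = 0.014795 rad s⁻¹ → T = 2π/N = 424.68 s = 7.0780 min ≈ 7.08 min.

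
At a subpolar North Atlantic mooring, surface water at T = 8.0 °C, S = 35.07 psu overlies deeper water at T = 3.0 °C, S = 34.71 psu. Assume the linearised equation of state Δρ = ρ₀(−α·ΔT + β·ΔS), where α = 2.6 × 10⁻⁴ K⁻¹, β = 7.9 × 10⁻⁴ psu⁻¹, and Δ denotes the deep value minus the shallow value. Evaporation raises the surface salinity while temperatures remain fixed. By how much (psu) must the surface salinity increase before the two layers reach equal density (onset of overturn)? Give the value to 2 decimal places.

Neutral buoyancy requires −α(T_deep − T_surf) + β(S_deep − S_surf′) = 0.
S_surf′ = S_deep − (α/β)·ΔT = 34.71 − (2.6 × 10⁻⁴/7.9 × 10⁻⁴)·(-5.0) = 36.3556 psu.
Increase required: 36.3556 − 35.07 = 1.2856 psu.

1.29 psu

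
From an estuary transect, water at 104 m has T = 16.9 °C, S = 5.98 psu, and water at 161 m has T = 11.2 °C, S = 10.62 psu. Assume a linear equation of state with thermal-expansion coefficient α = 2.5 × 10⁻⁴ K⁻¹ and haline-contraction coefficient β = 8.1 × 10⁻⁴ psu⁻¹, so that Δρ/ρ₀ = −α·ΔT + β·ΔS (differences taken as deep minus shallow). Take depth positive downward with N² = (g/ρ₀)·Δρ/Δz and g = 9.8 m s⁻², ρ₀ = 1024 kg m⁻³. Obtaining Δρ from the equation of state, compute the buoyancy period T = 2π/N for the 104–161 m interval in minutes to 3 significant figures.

ΔT = -5.7 K, ΔS = +4.64 psu (deep − shallow).
Δρ/ρ₀ = −αΔT + βΔS = 1.425 × 10⁻³ + 3.7584 × 10⁻³ = 5.1834 × 10⁻³, so Δρ ≈ 5.308 kg m⁻³.
N² = (g/ρ₀)·Δρ/Δz = g·(Δρ/ρ₀)/Δz = 9.8 × 5.1834 × 10⁻³ / 57 = 8.9118 × 10⁻⁴ s⁻².
N = √(8.9118 × 10⁻⁴) = 0.029853 rad s⁻¹ → T = 2π/N = 210.47 s = 3.5078 min ≈ 3.51 min.

3.51 min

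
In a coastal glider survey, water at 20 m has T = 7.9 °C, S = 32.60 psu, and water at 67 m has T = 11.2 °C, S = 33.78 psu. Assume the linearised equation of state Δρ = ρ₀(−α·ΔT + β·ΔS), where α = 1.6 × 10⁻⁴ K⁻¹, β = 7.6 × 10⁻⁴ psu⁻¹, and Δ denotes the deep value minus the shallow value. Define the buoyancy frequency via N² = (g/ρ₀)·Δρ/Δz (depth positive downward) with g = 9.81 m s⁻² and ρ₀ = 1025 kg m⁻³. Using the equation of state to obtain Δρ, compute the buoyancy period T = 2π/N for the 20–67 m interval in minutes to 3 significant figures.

ΔT = +3.3 K, ΔS = +1.18 psu (deep − shallow).
Δρ/ρ₀ = −αΔT + βΔS = -5.28 × 10⁻⁴ + 8.968 × 10⁻⁴ = 3.688 × 10⁻⁴, so Δρ ≈ 0.3780 kg m⁻³.
N² = (g/ρ₀)·Δρ/Δz = g·(Δρ/ρ₀)/Δz = 9.81 × 3.688 × 10⁻⁴ / 47 = 7.6977 × 10⁻⁵ s⁻².
N = √(7.6977 × 10⁻⁵) = 8.7737 × 10⁻³ rad s⁻¹ → T = 2π/N = 716.14 s = 11.936 min ≈ 11.9 min.

11.9 min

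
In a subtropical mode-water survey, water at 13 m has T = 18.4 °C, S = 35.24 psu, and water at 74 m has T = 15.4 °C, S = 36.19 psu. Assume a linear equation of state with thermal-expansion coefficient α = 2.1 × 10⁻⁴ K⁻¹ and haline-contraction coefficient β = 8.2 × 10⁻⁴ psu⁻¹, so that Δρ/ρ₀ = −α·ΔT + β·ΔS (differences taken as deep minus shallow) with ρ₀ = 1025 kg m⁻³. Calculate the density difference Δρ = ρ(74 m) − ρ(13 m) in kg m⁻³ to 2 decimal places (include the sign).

+1.44 kg m⁻³

ΔT = -3.0 K, ΔS = +0.95 psu (deep − shallow).
Δρ/ρ₀ = −(2.1 × 10⁻⁴)(-3.0) + (8.2 × 10⁻⁴)(+0.95) = 1.409 × 10⁻³.
Δρ = 1025 × (1.409 × 10⁻³) = +1.44 kg m⁻³.
Positive Δρ: denser below, stable.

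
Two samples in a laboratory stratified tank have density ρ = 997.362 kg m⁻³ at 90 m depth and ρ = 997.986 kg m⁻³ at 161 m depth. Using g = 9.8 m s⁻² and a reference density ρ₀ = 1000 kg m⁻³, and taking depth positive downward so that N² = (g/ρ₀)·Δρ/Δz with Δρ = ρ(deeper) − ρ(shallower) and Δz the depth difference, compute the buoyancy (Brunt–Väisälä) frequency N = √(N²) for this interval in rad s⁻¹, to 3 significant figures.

9.28 × 10⁻³ rad s⁻¹

Δρ = 997.986 − 997.362 = 0.624 kg m⁻³ over Δz = 161 − 90 = 71 m.
N² = (9.8/1000) × (0.624/71) = 8.6130 × 10⁻⁵ s⁻².
N = √(8.6130 × 10⁻⁵) = 9.2806 × 10⁻³ rad s⁻¹ ≈ 9.28 × 10⁻³ rad s⁻¹.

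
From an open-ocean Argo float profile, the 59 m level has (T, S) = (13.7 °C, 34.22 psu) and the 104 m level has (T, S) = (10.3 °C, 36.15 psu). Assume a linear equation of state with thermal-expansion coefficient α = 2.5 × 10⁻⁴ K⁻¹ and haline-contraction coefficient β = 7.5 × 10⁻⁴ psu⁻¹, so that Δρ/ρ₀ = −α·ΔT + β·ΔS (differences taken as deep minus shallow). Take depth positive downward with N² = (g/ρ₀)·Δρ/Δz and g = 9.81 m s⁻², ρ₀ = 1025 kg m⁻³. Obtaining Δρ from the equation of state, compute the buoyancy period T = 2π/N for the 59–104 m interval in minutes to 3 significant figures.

ΔT = -3.4 K, ΔS = +1.93 psu (deep − shallow).
Δρ/ρ₀ = −αΔT + βΔS = 8.50 × 10⁻⁴ + 1.4475 × 10⁻³ = 2.2975 × 10⁻³, so Δρ ≈ 2.355 kg m⁻³.
N² = (g/ρ₀)·Δρ/Δz = g·(Δρ/ρ₀)/Δz = 9.81 × 2.2975 × 10⁻³ / 45 = 5.0086 × 10⁻⁴ s⁻².
N = √(5.0086 × 10⁻⁴) = 0.022380 rad s⁻¹ → T = 2π/N = 280.75 s = 4.6792 min ≈ 4.68 min.

4.68 min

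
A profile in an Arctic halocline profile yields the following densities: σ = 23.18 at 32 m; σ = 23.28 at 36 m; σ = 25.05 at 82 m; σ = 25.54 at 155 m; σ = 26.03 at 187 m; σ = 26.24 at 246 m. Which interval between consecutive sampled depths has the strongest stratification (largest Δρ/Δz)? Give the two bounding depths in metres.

Compute the density gradient over each adjacent pair:
  32–36 m: Δρ/Δz = 0.10/4 = 0.025 kg m⁻⁴
  36–82 m: Δρ/Δz = 1.77/46 = 0.038 kg m⁻⁴
  82–155 m: Δρ/Δz = 0.49/73 = 6.7 × 10⁻³ kg m⁻⁴
  155–187 m: Δρ/Δz = 0.49/32 = 0.015 kg m⁻⁴
  187–246 m: Δρ/Δz = 0.21/59 = 3.6 × 10⁻³ kg m⁻⁴
The largest gradient is in the 36–82 m interval — the pycnocline.

36–82 m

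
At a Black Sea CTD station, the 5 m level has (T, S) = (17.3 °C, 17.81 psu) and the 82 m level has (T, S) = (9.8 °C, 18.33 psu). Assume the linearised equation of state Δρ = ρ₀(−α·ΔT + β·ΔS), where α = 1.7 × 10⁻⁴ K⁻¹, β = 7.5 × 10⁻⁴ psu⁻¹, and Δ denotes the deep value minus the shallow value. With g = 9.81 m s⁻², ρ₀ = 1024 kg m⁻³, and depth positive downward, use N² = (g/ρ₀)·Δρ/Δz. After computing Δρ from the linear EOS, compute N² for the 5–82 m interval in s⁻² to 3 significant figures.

ΔT = -7.5 K, ΔS = +0.52 psu (deep − shallow).
Δρ/ρ₀ = −αΔT + βΔS = 1.275 × 10⁻³ + 3.90 × 10⁻⁴ = 1.665 × 10⁻³, so Δρ ≈ 1.705 kg m⁻³.
N² = (g/ρ₀)·Δρ/Δz = g·(Δρ/ρ₀)/Δz = 9.81 × 1.665 × 10⁻³ / 77 = 2.1213 × 10⁻⁴ s⁻² ≈ 2.12 × 10⁻⁴ s⁻².

2.12 × 10⁻⁴ s⁻²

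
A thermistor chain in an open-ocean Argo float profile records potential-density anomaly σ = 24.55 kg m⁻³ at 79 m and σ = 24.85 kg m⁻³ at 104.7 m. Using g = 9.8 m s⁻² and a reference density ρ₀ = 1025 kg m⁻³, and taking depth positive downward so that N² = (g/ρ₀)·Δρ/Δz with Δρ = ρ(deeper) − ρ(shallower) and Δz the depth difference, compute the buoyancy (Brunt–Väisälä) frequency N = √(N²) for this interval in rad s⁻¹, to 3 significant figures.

0.0106 rad s⁻¹

Δρ = 1024.85 − 1024.55 = 0.30 kg m⁻³ over Δz = 104.7 − 79 = 25.7 m.
N² = (9.8/1025) × (0.30/25.7) = 1.1161 × 10⁻⁴ s⁻².
N = √(1.1161 × 10⁻⁴) = 0.010565 rad s⁻¹ ≈ 0.0106 rad s⁻¹.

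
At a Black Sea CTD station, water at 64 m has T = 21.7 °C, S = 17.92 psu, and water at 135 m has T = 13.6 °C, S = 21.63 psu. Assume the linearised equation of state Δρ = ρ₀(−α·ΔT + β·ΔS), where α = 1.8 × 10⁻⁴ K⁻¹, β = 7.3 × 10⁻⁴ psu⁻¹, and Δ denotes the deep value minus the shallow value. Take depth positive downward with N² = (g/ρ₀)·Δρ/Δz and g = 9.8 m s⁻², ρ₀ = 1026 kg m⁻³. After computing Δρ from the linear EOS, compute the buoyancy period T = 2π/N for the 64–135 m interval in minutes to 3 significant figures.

ΔT = -8.1 K, ΔS = +3.71 psu (deep − shallow).
Δρ/ρ₀ = −αΔT + βΔS = 1.458 × 10⁻³ + 2.7083 × 10⁻³ = 4.1663 × 10⁻³, so Δρ ≈ 4.275 kg m⁻³.
N² = (g/ρ₀)·Δρ/Δz = g·(Δρ/ρ₀)/Δz = 9.8 × 4.1663 × 10⁻³ / 71 = 5.7507 × 10⁻⁴ s⁻².
N = √(5.7507 × 10⁻⁴) = 0.023981 rad s⁻¹ → T = 2π/N = 262.01 s = 4.3668 min ≈ 4.37 min.

4.37 min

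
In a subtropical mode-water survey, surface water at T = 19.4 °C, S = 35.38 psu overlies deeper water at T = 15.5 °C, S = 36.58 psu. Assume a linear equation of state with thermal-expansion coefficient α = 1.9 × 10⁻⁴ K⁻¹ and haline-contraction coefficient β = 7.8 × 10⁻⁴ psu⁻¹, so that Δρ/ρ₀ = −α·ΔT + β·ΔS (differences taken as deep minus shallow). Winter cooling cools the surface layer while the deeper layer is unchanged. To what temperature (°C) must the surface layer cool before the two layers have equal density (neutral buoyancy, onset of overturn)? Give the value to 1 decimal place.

10.6 °C

Neutral buoyancy requires Δρ = 0, i.e. −α(T_deep − T_surf′) + β(S_deep − S_surf) = 0.
T_surf′ = T_deep − (β/α)·ΔS = 15.5 − (7.8 × 10⁻⁴/1.9 × 10⁻⁴)·(+1.20) = 10.574 °C.
Cooling required: 19.4 − (10.574) = 8.826 °C.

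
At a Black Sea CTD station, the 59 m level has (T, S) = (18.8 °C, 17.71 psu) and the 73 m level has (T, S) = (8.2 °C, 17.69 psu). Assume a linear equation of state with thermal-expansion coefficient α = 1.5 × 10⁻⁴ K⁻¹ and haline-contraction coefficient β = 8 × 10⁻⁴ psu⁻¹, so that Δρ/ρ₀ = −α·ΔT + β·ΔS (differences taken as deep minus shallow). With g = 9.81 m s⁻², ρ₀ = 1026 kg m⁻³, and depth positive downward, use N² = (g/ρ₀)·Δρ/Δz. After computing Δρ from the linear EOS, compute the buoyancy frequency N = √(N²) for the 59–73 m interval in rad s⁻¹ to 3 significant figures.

ΔT = -10.6 K, ΔS = -0.02 psu (deep − shallow).
Δρ/ρ₀ = −αΔT + βΔS = 1.59 × 10⁻³ − 1.60 × 10⁻⁵ = 1.574 × 10⁻³, so Δρ ≈ 1.615 kg m⁻³.
N² = (g/ρ₀)·Δρ/Δz = g·(Δρ/ρ₀)/Δz = 9.81 × 1.574 × 10⁻³ / 14 = 1.1029 × 10⁻³ s⁻².
N = √(1.1029 × 10⁻³) = 0.033210 rad s⁻¹ ≈ 0.0332 rad s⁻¹.

0.0332 rad s⁻¹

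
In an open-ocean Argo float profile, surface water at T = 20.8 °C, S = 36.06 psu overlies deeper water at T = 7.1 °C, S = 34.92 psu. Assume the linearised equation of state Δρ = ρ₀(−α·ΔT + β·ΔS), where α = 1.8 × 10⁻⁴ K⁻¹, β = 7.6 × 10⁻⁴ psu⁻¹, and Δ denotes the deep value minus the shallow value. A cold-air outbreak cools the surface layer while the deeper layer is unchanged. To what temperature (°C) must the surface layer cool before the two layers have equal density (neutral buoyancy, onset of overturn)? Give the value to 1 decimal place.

11.9 °C

Neutral buoyancy requires Δρ = 0, i.e. −α(T_deep − T_surf′) + β(S_deep − S_surf) = 0.
T_surf′ = T_deep − (β/α)·ΔS = 7.1 − (7.6 × 10⁻⁴/1.8 × 10⁻⁴)·(-1.14) = 11.913 °C.
Cooling required: 20.8 − (11.913) = 8.887 °C.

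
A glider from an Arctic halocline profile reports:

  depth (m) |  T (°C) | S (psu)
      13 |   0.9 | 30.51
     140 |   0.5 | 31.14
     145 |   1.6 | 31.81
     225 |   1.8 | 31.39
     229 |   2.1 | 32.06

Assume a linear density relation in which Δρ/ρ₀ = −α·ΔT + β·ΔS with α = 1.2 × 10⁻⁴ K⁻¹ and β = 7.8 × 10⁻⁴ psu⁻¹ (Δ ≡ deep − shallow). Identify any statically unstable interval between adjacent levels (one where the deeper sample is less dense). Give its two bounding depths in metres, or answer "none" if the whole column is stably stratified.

145–225 m

Evaluate Δρ/ρ₀ = −αΔT + βΔS across each adjacent pair:
  13–140 m: −αΔT+βΔS = −(1.2 × 10⁻⁴)(-0.4)+(7.8 × 10⁻⁴)(+0.63) = 5.4 × 10⁻⁴ → stable
  140–145 m: −αΔT+βΔS = −(1.2 × 10⁻⁴)(+1.1)+(7.8 × 10⁻⁴)(+0.67) = 3.9 × 10⁻⁴ → stable
  145–225 m: −αΔT+βΔS = −(1.2 × 10⁻⁴)(+0.2)+(7.8 × 10⁻⁴)(-0.42) = -3.5 × 10⁻⁴ → UNSTABLE
  225–229 m: −αΔT+βΔS = −(1.2 × 10⁻⁴)(+0.3)+(7.8 × 10⁻⁴)(+0.67) = 4.9 × 10⁻⁴ → stable
The 145–225 m interval has Δρ < 0: lighter water underlies denser water.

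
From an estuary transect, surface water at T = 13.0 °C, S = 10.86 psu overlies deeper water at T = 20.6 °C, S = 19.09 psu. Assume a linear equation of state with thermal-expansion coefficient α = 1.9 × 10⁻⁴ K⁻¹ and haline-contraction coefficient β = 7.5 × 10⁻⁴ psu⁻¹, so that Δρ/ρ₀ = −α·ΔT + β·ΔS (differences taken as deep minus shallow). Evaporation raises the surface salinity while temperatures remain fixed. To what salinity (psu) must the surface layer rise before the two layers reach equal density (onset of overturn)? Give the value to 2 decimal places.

17.16 psu

Neutral buoyancy requires −α(T_deep − T_surf) + β(S_deep − S_surf′) = 0.
S_surf′ = S_deep − (α/β)·ΔT = 19.09 − (1.9 × 10⁻⁴/7.5 × 10⁻⁴)·(+7.6) = 17.1647 psu.
Increase required: 17.1647 − 10.86 = 6.3047 psu.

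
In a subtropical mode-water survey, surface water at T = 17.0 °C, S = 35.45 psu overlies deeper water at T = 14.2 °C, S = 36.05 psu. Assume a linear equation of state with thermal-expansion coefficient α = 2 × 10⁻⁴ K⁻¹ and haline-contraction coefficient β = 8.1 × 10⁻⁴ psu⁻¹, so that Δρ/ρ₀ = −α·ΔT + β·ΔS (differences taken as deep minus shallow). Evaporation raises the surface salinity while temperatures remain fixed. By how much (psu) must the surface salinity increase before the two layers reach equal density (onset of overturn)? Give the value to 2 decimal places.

Neutral buoyancy requires −α(T_deep − T_surf) + β(S_deep − S_surf′) = 0.
S_surf′ = S_deep − (α/β)·ΔT = 36.05 − (2 × 10⁻⁴/8.1 × 10⁻⁴)·(-2.8) = 36.7414 psu.
Increase required: 36.7414 − 35.45 = 1.2914 psu.

1.29 psu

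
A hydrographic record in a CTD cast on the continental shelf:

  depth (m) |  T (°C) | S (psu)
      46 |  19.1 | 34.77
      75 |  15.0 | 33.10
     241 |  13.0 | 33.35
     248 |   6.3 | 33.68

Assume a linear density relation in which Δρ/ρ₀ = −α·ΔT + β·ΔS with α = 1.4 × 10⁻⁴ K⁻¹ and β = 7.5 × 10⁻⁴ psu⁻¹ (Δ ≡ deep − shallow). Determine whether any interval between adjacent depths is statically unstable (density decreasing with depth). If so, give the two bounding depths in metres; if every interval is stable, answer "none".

Evaluate Δρ/ρ₀ = −αΔT + βΔS across each adjacent pair:
  46–75 m: −αΔT+βΔS = −(1.4 × 10⁻⁴)(-4.1)+(7.5 × 10⁻⁴)(-1.67) = -6.8 × 10⁻⁴ → UNSTABLE
  75–241 m: −αΔT+βΔS = −(1.4 × 10⁻⁴)(-2.0)+(7.5 × 10⁻⁴)(+0.25) = 4.7 × 10⁻⁴ → stable
  241–248 m: −αΔT+βΔS = −(1.4 × 10⁻⁴)(-6.7)+(7.5 × 10⁻⁴)(+0.33) = 1.2 × 10⁻³ → stable
The 46–75 m interval has Δρ < 0: lighter water underlies denser water.

46–75 m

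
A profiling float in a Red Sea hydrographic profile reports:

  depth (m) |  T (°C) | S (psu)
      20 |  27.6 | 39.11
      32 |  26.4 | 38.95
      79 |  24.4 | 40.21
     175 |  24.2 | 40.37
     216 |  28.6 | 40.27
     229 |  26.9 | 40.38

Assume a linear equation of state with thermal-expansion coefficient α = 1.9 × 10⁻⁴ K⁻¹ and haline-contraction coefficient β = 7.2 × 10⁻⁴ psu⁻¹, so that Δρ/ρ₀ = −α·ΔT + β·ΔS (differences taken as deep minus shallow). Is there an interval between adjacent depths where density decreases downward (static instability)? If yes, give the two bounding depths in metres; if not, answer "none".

175–216 m

Evaluate Δρ/ρ₀ = −αΔT + βΔS across each adjacent pair:
  20–32 m: −αΔT+βΔS = −(1.9 × 10⁻⁴)(-1.2)+(7.2 × 10⁻⁴)(-0.16) = 1.1 × 10⁻⁴ → stable
  32–79 m: −αΔT+βΔS = −(1.9 × 10⁻⁴)(-2.0)+(7.2 × 10⁻⁴)(+1.26) = 1.3 × 10⁻³ → stable
  79–175 m: −αΔT+βΔS = −(1.9 × 10⁻⁴)(-0.2)+(7.2 × 10⁻⁴)(+0.16) = 1.5 × 10⁻⁴ → stable
  175–216 m: −αΔT+βΔS = −(1.9 × 10⁻⁴)(+4.4)+(7.2 × 10⁻⁴)(-0.10) = -9.1 × 10⁻⁴ → UNSTABLE
  216–229 m: −αΔT+βΔS = −(1.9 × 10⁻⁴)(-1.7)+(7.2 × 10⁻⁴)(+0.11) = 4.0 × 10⁻⁴ → stable
The 175–216 m interval has Δρ < 0: lighter water underlies denser water.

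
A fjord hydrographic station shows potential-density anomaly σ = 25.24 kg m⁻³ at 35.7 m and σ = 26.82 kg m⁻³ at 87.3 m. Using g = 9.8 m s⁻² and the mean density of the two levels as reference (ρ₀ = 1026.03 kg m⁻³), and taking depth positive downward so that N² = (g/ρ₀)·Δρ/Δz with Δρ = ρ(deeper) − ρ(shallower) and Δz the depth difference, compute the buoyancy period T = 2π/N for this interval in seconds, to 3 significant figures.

Δρ = 1026.82 − 1025.24 = 1.58 kg m⁻³ over Δz = 87.3 − 35.7 = 51.6 m.
N² = (9.8/1026.03) × (1.58/51.6) = 2.9246 × 10⁻⁴ s⁻².
N = √(2.9246 × 10⁻⁴) = 0.017101 rad s⁻¹, so T = 2π/N = 367.42 s ≈ 367 s.

367 s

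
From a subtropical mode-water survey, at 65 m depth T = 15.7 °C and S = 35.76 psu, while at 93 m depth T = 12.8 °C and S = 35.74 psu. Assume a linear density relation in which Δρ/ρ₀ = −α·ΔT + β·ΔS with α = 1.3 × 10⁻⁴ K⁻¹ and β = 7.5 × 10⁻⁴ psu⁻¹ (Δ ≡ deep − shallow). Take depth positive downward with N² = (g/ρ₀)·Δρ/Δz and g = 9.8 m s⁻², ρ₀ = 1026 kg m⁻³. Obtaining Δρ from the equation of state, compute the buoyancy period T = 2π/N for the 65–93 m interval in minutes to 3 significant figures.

ΔT = -2.9 K, ΔS = -0.02 psu (deep − shallow).
Δρ/ρ₀ = −αΔT + βΔS = 3.77 × 10⁻⁴ − 1.50 × 10⁻⁵ = 3.62 × 10⁻⁴, so Δρ ≈ 0.3714 kg m⁻³.
N² = (g/ρ₀)·Δρ/Δz = g·(Δρ/ρ₀)/Δz = 9.8 × 3.62 × 10⁻⁴ / 28 = 1.2670 × 10⁻⁴ s⁻².
N = √(1.2670 × 10⁻⁴) = 0.011256 rad s⁻¹ → T = 2π/N = 558.21 s = 9.3035 min ≈ 9.30 min.

9.30 min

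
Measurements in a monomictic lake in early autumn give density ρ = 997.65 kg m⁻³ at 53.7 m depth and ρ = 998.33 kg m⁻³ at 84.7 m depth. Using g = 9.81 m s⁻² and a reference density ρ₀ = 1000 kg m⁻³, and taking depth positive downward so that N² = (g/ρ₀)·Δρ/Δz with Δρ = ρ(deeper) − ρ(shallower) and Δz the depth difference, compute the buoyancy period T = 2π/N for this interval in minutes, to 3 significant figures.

7.14 min

Δρ = 998.33 − 997.65 = 0.68 kg m⁻³ over Δz = 84.7 − 53.7 = 31 m.
N² = (9.81/1000) × (0.68/31) = 2.1519 × 10⁻⁴ s⁻².
N = √(2.1519 × 10⁻⁴) = 0.014669 rad s⁻¹, so T = 2π/N = 428.33 s = 7.1388 min ≈ 7.14 min.
N² > 0, so the interval is statically stable.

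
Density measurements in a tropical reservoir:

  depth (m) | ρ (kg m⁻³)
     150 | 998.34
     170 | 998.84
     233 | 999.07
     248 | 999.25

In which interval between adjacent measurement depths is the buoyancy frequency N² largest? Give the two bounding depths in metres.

150–170 m

Compute the density gradient over each adjacent pair:
  150–170 m: Δρ/Δz = 0.50/20 = 0.025 kg m⁻⁴
  170–233 m: Δρ/Δz = 0.23/63 = 3.7 × 10⁻³ kg m⁻⁴
  233–248 m: Δρ/Δz = 0.18/15 = 0.012 kg m⁻⁴
The largest gradient is in the 150–170 m interval — the pycnocline.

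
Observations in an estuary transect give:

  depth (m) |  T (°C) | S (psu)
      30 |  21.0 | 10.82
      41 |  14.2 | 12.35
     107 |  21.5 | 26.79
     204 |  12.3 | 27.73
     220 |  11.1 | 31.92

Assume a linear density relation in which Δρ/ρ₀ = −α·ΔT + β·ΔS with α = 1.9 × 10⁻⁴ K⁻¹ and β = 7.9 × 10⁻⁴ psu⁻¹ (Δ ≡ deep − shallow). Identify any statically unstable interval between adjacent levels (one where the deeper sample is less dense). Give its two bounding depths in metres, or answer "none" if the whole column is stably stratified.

none

Evaluate Δρ/ρ₀ = −αΔT + βΔS across each adjacent pair:
  30–41 m: −αΔT+βΔS = −(1.9 × 10⁻⁴)(-6.8)+(7.9 × 10⁻⁴)(+1.53) = 2.5 × 10⁻³ → stable
  41–107 m: −αΔT+βΔS = −(1.9 × 10⁻⁴)(+7.3)+(7.9 × 10⁻⁴)(+14.44) = 0.010 → stable
  107–204 m: −αΔT+βΔS = −(1.9 × 10⁻⁴)(-9.2)+(7.9 × 10⁻⁴)(+0.94) = 2.5 × 10⁻³ → stable
  204–220 m: −αΔT+βΔS = −(1.9 × 10⁻⁴)(-1.2)+(7.9 × 10⁻⁴)(+4.19) = 3.5 × 10⁻³ → stable
Every interval has Δρ > 0: the column is stably stratified throughout.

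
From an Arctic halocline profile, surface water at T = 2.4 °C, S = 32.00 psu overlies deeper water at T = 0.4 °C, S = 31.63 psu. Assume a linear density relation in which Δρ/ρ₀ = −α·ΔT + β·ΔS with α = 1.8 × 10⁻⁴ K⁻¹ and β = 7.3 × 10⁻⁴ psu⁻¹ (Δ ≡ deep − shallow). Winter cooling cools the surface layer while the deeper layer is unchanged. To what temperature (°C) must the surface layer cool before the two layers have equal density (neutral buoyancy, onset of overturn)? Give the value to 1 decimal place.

1.9 °C

Neutral buoyancy requires Δρ = 0, i.e. −α(T_deep − T_surf′) + β(S_deep − S_surf) = 0.
T_surf′ = T_deep − (β/α)·ΔS = 0.4 − (7.3 × 10⁻⁴/1.8 × 10⁻⁴)·(-0.37) = 1.901 °C.
Cooling required: 2.4 − (1.901) = 0.499 °C.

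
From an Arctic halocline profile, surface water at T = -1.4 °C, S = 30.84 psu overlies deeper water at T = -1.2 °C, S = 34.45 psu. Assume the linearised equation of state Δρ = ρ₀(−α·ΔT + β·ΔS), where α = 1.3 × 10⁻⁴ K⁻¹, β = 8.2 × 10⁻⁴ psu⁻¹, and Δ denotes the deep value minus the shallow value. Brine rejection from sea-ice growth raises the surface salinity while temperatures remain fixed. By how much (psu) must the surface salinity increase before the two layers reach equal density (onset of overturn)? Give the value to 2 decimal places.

Neutral buoyancy requires −α(T_deep − T_surf) + β(S_deep − S_surf′) = 0.
S_surf′ = S_deep − (α/β)·ΔT = 34.45 − (1.3 × 10⁻⁴/8.2 × 10⁻⁴)·(+0.2) = 34.4183 psu.
Increase required: 34.4183 − 30.84 = 3.5783 psu.

3.58 psu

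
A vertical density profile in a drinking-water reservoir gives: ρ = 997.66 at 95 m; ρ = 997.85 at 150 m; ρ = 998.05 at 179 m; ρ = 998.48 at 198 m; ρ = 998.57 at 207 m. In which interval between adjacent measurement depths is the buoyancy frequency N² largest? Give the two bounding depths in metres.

Compute the density gradient over each adjacent pair:
  95–150 m: Δρ/Δz = 0.19/55 = 3.5 × 10⁻³ kg m⁻⁴
  150–179 m: Δρ/Δz = 0.20/29 = 6.9 × 10⁻³ kg m⁻⁴
  179–198 m: Δρ/Δz = 0.43/19 = 0.023 kg m⁻⁴
  198–207 m: Δρ/Δz = 0.09/9 = 0.010 kg m⁻⁴
The largest gradient is in the 179–198 m interval — the pycnocline.

179–198 m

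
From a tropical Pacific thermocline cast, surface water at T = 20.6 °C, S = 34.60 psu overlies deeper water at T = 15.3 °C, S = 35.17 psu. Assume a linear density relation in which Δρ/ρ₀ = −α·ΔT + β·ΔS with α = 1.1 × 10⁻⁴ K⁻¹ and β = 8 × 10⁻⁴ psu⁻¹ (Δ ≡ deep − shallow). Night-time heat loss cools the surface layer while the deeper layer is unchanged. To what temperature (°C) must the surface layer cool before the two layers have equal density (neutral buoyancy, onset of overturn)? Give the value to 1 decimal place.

Neutral buoyancy requires Δρ = 0, i.e. −α(T_deep − T_surf′) + β(S_deep − S_surf) = 0.
T_surf′ = T_deep − (β/α)·ΔS = 15.3 − (8 × 10⁻⁴/1.1 × 10⁻⁴)·(+0.57) = 11.155 °C.
Cooling required: 20.6 − (11.155) = 9.445 °C.

11.2 °C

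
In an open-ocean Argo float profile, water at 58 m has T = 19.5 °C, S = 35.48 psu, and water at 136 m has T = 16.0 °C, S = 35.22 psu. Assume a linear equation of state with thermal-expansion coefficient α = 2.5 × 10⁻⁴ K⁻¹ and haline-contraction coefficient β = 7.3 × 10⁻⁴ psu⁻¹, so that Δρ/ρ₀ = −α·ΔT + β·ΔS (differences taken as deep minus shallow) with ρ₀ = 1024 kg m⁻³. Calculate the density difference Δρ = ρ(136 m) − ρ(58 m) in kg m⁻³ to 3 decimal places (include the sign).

+0.702 kg m⁻³

ΔT = -3.5 K, ΔS = -0.26 psu (deep − shallow).
Δρ/ρ₀ = −(2.5 × 10⁻⁴)(-3.5) + (7.3 × 10⁻⁴)(-0.26) = 6.852 × 10⁻⁴.
Δρ = 1024 × (6.852 × 10⁻⁴) = +0.702 kg m⁻³.
Positive Δρ: denser below, stable.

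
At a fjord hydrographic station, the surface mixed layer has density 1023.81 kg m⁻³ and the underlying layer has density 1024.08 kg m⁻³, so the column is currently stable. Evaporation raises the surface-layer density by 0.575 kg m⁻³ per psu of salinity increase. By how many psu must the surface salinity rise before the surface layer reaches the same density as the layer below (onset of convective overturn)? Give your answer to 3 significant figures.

Density deficit of the surface layer: 1024.08 − 1023.81 = 0.27 kg m⁻³.
Required change = 0.27 / 0.575 = 0.470 psu.

0.470 psu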